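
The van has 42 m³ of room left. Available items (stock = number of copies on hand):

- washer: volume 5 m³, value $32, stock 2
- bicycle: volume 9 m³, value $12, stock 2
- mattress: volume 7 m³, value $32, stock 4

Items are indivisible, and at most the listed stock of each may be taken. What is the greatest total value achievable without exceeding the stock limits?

Best selections within volume 42 and stock limits:
- 2×washer + 4×mattress: volume 38, value 192
- 2×washer + 1×bicycle + 3×mattress: volume 40, value 172
- 1×washer + 1×bicycle + 4×mattress: volume 42, value 172
- 2×washer + 3×mattress: volume 31, value 160
Best: $192.

$192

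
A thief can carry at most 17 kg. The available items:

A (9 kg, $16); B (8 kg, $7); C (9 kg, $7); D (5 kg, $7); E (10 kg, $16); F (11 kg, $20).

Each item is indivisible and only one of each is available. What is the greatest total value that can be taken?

Check high-value combinations within 17 kg:
- D+F: weight 5+11=16, value 7+20=27
- A+D: weight 9+5=14, value 16+7=23
- D+E: weight 5+10=15, value 7+16=23
- A+B: weight 9+8=17, value 16+7=23
Best: $27.

$27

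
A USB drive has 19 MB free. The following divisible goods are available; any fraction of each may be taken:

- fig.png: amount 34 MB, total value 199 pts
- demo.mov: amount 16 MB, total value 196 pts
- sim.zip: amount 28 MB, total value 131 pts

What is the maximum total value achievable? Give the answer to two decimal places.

213.56

Take in order of value per unit:
- demo.mov (196/16 per unit): all 16 → value 196, running total 196.00
- fig.png (199/34 per unit): 3 of 34 → value 3×199/34 = 17.5588, running total 213.56
Total 213.56.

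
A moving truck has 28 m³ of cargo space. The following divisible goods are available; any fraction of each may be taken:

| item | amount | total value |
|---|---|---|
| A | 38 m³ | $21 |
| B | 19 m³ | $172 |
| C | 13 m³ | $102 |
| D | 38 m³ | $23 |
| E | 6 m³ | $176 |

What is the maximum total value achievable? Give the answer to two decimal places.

371.54

Take in order of value per unit:
- E (176/6 per unit): all 6 → value 176, running total 176.00
- B (172/19 per unit): all 19 → value 172, running total 348.00
- C (102/13 per unit): 3 of 13 → value 3×102/13 = 23.5385, running total 371.54
Total 371.54.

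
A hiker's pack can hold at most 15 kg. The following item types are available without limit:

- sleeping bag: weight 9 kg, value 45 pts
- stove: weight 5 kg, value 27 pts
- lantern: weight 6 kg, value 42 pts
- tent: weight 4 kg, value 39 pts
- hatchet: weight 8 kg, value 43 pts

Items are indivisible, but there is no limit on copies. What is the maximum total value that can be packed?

Best value-per-unit is tent at 39/4; filling with it alone gives 3×39 = 117.
Optimal mix: 1×lantern + 2×tent → weight 14, value 120.

120 pts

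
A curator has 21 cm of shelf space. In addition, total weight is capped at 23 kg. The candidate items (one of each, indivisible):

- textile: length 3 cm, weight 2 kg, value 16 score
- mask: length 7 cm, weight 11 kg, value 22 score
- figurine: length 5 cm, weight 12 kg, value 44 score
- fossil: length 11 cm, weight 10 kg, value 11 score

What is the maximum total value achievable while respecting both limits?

Feasible sets respecting both limits:
- mask+figurine: length 12, weight 23, value 66
- textile+figurine: length 8, weight 14, value 60
- figurine+fossil: length 16, weight 22, value 55
- textile+mask+fossil: length 21, weight 23, value 49
Best: 66 score.

66 score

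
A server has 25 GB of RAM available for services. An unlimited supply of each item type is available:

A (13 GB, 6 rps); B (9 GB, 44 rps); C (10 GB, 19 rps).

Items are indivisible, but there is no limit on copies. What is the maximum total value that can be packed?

Best value-per-unit is B at 44/9, and filling with it alone uses memory 2×9=18. No mix of the others beats 2×44 = 88.

88 rps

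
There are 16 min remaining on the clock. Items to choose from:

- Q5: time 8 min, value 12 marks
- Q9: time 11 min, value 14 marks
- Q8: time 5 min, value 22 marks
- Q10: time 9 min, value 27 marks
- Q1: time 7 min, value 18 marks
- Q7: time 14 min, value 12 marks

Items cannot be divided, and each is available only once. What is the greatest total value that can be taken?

This is a 0/1 knapsack; check combinations near the capacity.
- Q8+Q10: time 5+9=14, value 22+27=49
- Q10+Q1: time 9+7=16, value 27+18=45
- Q8+Q1: time 5+7=12, value 22+18=40
- Q9+Q8: time 11+5=16, value 14+22=36
- Q5+Q8: time 8+5=13, value 12+22=34
Best: 49 marks.

49 marks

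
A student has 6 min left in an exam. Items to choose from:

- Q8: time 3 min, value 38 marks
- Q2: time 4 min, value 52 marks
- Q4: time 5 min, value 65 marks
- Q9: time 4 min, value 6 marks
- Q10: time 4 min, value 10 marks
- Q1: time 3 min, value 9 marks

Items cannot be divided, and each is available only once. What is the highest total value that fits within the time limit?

Check high-value combinations within 6 min:
- Q4: time 5, value 65
- Q2: time 4, value 52
- Q8+Q1: time 3+3=6, value 38+9=47
- Q8: time 3, value 38
- Q10: time 4, value 10
Best: 65 marks.

65 marks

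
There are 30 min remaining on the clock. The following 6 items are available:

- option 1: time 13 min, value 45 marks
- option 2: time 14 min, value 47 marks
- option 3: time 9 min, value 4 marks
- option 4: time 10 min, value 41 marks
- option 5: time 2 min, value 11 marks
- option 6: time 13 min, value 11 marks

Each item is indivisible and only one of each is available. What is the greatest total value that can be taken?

103 marks

This is a 0/1 knapsack; check combinations near the capacity.
- option 1+option 2+option 5: time 13+14+2=29, value 45+47+11=103
- option 2+option 4+option 5: time 14+10+2=26, value 47+41+11=99
- option 1+option 4+option 5: time 13+10+2=25, value 45+41+11=97
- option 1+option 2: time 13+14=27, value 45+47=92
- option 2+option 4: time 14+10=24, value 47+41=88
Best: 103 marks.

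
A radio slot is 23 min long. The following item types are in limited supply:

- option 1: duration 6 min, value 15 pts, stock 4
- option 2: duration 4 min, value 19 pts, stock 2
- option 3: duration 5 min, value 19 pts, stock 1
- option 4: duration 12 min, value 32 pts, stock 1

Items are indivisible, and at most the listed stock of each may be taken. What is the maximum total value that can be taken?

72 pts

Best selections within duration 23 and stock limits:
- 1×option 1 + 2×option 2 + 1×option 3: duration 19, value 72
- 2×option 2 + 1×option 4: duration 20, value 70
- 1×option 2 + 1×option 3 + 1×option 4: duration 21, value 70
- 2×option 1 + 2×option 2: duration 20, value 68
Best: 72 pts.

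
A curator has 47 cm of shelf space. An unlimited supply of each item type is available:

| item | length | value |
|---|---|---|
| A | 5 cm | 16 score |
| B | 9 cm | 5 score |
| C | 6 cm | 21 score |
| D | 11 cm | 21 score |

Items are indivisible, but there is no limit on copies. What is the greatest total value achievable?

163 score

Best value-per-unit is C at 21/6; filling with it alone gives 7×21 = 147.
Optimal mix: 1×A + 7×C → length 47, value 163.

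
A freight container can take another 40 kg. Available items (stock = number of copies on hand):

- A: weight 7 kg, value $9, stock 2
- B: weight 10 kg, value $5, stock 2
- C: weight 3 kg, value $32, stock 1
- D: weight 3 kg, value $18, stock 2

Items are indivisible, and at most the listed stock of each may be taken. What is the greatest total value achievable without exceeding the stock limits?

$91

Best selections within weight 40 and stock limits:
- 2×A + 1×B + 1×C + 2×D: weight 33, value 91
- 1×A + 2×B + 1×C + 2×D: weight 36, value 87
Best: $91.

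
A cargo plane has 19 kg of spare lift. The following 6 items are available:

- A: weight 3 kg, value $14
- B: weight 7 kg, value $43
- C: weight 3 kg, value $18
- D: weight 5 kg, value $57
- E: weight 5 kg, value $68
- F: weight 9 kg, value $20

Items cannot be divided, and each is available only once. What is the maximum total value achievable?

This is a 0/1 knapsack; check combinations near the capacity.
- B+D+E: weight 7+5+5=17, value 43+57+68=168
- A+C+D+E: weight 3+3+5+5=16, value 14+18+57+68=157
- D+E+F: weight 5+5+9=19, value 57+68+20=145
Best: $168.

$168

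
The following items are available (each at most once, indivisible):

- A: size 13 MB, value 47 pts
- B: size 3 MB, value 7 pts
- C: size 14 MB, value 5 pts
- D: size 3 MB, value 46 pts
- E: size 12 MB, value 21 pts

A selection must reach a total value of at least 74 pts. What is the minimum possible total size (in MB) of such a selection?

Subsets with value ≥ 74, sorted by total size:
- A+D: size 16, value 93
- B+D+E: size 18, value 74
Minimum size: 16 MB.

16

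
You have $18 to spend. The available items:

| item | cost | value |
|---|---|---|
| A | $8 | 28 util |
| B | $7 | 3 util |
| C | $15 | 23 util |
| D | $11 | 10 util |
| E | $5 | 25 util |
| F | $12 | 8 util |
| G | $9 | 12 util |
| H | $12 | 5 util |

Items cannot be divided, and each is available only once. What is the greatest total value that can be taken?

53 util

Check high-value combinations within $18:
- A+E: cost 8+5=13, value 28+25=53
- A+G: cost 8+9=17, value 28+12=40
- E+G: cost 5+9=14, value 25+12=37
Best: 53 util.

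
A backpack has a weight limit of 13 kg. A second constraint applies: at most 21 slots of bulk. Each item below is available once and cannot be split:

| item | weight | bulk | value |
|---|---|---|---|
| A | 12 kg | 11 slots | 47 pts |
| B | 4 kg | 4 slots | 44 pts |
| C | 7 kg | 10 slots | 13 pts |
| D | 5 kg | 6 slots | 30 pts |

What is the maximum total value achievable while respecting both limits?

Feasible sets respecting both limits:
- B+D: weight 9, bulk 10, value 74
- B+C: weight 11, bulk 14, value 57
- A: weight 12, bulk 11, value 47
- B: weight 4, bulk 4, value 44
Best: 74 pts.

74 pts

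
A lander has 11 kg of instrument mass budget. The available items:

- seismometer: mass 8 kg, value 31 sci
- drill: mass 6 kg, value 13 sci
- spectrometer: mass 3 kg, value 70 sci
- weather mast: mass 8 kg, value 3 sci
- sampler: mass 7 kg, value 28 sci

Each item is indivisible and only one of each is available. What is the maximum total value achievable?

101 sci

Check high-value combinations within 11 kg:
- seismometer+spectrometer: mass 8+3=11, value 31+70=101
- spectrometer+sampler: mass 3+7=10, value 70+28=98
- drill+spectrometer: mass 6+3=9, value 13+70=83
- spectrometer+weather mast: mass 3+8=11, value 70+3=73
Best: 101 sci.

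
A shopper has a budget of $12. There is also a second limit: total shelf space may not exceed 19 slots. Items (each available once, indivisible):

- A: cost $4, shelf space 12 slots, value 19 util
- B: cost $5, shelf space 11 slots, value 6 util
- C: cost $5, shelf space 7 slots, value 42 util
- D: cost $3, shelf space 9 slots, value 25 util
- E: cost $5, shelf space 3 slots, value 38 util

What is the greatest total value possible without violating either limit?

Feasible sets respecting both limits:
- C+E: cost 10, shelf space 10, value 80
- C+D: cost 8, shelf space 16, value 67
- D+E: cost 8, shelf space 12, value 63
- A+C: cost 9, shelf space 19, value 61
Best: 80 util.

80 util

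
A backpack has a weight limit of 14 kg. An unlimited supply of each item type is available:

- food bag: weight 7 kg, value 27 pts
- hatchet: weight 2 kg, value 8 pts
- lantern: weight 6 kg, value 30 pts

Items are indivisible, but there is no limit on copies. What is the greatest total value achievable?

68 pts

Best value-per-unit is lantern at 30/6; filling with it alone gives 2×30 = 60.
Optimal mix: 1×hatchet + 2×lantern → weight 14, value 68.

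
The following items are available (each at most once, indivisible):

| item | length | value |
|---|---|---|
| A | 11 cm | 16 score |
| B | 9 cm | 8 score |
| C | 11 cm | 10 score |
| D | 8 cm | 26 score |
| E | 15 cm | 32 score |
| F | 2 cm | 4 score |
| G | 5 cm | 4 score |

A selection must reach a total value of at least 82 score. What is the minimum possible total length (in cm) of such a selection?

41

Subsets with value ≥ 82, sorted by total length:
- A+D+E+F+G: length 41, value 82
- A+B+D+E: length 43, value 82
- A+B+D+E+F: length 45, value 86
- A+C+D+E: length 45, value 84
Minimum length: 41 cm.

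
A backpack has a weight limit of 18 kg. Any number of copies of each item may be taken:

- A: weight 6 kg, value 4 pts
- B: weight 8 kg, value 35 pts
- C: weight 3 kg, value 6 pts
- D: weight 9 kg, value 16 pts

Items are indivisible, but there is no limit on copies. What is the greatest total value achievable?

70 pts

Best value-per-unit is B at 35/8, and filling with it alone uses weight 2×8=16. No mix of the others beats 2×35 = 70.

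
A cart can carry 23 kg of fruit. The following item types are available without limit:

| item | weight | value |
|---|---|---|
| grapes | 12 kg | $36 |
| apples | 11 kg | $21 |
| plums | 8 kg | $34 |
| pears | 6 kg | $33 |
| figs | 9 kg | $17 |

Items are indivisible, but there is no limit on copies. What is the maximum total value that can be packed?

Best value-per-unit is pears at 33/6; filling with it alone gives 3×33 = 99.
Optimal mix: 2×plums + 1×pears → weight 22, value 101.

$101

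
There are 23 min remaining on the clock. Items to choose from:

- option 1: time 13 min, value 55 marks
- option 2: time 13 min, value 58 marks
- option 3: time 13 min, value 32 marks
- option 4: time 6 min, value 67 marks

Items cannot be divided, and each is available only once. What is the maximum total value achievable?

Check high-value combinations within 23 min:
- option 2+option 4: time 13+6=19, value 58+67=125
- option 1+option 4: time 13+6=19, value 55+67=122
- option 3+option 4: time 13+6=19, value 32+67=99
Best: 125 marks.

125 marks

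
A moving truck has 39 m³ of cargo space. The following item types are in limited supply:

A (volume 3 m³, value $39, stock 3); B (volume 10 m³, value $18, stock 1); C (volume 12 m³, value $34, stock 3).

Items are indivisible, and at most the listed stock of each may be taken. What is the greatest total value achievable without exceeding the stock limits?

$185

Best selections within volume 39 and stock limits:
- 3×A + 2×C: volume 33, value 185
- 3×A + 1×B + 1×C: volume 31, value 169
Best: $185.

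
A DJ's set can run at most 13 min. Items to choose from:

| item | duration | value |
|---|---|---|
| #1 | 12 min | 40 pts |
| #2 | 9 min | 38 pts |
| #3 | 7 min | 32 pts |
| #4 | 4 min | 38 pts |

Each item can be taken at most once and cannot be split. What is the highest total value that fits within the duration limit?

Check high-value combinations within 13 min:
- #2+#4: duration 9+4=13, value 38+38=76
- #3+#4: duration 7+4=11, value 32+38=70
- #1: duration 12, value 40
- #4: duration 4, value 38
Best: 76 pts.

76 pts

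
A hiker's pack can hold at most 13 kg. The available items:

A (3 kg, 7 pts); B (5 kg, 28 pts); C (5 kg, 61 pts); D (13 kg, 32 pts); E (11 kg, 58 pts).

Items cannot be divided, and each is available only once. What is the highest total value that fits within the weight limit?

Check high-value combinations within 13 kg:
- A+B+C: weight 3+5+5=13, value 7+28+61=96
- B+C: weight 5+5=10, value 28+61=89
- A+C: weight 3+5=8, value 7+61=68
Best: 96 pts.

96 pts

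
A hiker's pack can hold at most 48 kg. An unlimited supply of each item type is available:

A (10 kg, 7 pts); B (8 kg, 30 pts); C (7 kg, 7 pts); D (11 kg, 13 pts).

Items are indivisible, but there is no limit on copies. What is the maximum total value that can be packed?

180 pts

Best value-per-unit is B at 30/8, and filling with it alone uses weight 6×8=48. No mix of the others beats 6×30 = 180.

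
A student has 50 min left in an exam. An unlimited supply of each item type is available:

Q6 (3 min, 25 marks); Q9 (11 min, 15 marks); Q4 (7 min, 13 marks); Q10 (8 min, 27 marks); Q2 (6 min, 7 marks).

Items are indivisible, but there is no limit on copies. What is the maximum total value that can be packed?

400 marks

Best value-per-unit is Q6 at 25/3, and filling with it alone uses time 16×3=48. No mix of the others beats 16×25 = 400.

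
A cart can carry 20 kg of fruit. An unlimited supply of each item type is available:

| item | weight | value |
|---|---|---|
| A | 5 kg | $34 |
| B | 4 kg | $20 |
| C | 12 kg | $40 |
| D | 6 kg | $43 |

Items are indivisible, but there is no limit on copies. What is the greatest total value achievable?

$136

Best value-per-unit is D at 43/6; filling with it alone gives 3×43 = 129.
Optimal mix: 4×A → weight 20, value 136.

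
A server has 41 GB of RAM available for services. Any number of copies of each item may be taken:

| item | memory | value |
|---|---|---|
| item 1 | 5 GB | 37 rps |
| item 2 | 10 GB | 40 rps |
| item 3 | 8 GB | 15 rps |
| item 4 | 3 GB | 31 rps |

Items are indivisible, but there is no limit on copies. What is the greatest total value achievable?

409 rps

Best value-per-unit is item 4 at 31/3; filling with it alone gives 13×31 = 403.
Optimal mix: 1×item 1 + 12×item 4 → memory 41, value 409.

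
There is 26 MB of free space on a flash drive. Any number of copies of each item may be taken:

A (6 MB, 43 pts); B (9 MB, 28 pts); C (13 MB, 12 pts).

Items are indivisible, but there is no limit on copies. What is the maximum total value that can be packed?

Best value-per-unit is A at 43/6, and filling with it alone uses size 4×6=24. No mix of the others beats 4×43 = 172.

172 pts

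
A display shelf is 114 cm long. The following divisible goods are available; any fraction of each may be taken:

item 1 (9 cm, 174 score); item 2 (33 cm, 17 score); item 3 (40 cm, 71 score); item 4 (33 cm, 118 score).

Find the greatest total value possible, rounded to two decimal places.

379.48

Take in order of value per unit:
- item 1 (174/9 per unit): all 9 → value 174, running total 174.00
- item 4 (118/33 per unit): all 33 → value 118, running total 292.00
- item 3 (71/40 per unit): all 40 → value 71, running total 363.00
- item 2 (17/33 per unit): 32 of 33 → value 32×17/33 = 16.4848, running total 379.48
Total 379.48.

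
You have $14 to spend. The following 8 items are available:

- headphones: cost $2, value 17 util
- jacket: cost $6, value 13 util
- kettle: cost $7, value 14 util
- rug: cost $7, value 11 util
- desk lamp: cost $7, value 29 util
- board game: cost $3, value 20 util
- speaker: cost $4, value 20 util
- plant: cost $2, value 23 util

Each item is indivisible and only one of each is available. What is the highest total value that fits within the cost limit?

89 util

Check high-value combinations within $14:
- headphones+desk lamp+board game+plant: cost 2+7+3+2=14, value 17+29+20+23=89
- headphones+board game+speaker+plant: cost 2+3+4+2=11, value 17+20+20+23=80
- headphones+kettle+board game+plant: cost 2+7+3+2=14, value 17+14+20+23=74
- headphones+jacket+board game+plant: cost 2+6+3+2=13, value 17+13+20+23=73
Best: 89 util.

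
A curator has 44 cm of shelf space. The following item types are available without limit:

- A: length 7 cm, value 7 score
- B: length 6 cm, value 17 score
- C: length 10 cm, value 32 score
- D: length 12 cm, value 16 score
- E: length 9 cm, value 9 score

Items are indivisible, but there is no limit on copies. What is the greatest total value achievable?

Best value-per-unit is C at 32/10; filling with it alone gives 4×32 = 128.
Optimal mix: 4×B + 2×C → length 44, value 132.

132 score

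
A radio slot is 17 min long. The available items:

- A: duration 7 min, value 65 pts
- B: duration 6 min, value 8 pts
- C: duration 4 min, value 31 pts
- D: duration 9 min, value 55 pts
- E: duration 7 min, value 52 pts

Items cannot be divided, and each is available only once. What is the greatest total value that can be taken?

Check high-value combinations within 17 min:
- A+D: duration 7+9=16, value 65+55=120
- A+E: duration 7+7=14, value 65+52=117
- D+E: duration 9+7=16, value 55+52=107
- A+B+C: duration 7+6+4=17, value 65+8+31=104
Best: 120 pts.

120 pts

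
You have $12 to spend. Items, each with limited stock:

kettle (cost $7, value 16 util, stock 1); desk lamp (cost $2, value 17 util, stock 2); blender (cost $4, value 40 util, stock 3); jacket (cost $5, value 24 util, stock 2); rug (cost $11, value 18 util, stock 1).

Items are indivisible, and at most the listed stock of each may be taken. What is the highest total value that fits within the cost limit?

120 util

Best selections within cost 12 and stock limits:
- 3×blender: cost 12, value 120
- 2×desk lamp + 2×blender: cost 12, value 114
- 1×desk lamp + 2×blender: cost 10, value 97
Best: 120 util.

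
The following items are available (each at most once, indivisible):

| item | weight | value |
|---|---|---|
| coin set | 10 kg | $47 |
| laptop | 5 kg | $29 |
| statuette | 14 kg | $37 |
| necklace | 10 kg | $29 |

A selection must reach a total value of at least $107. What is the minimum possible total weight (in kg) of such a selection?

Subsets with value ≥ 107, sorted by total weight:
- coin set+laptop+statuette: weight 29, value 113
- coin set+statuette+necklace: weight 34, value 113
- coin set+laptop+statuette+necklace: weight 39, value 142
Minimum weight: 29 kg.

29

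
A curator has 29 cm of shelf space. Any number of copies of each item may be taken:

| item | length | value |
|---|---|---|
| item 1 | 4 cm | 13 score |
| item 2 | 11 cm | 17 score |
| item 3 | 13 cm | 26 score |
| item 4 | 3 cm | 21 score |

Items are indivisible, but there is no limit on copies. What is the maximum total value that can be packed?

189 score

Best value-per-unit is item 4 at 21/3, and filling with it alone uses length 9×3=27. No mix of the others beats 9×21 = 189.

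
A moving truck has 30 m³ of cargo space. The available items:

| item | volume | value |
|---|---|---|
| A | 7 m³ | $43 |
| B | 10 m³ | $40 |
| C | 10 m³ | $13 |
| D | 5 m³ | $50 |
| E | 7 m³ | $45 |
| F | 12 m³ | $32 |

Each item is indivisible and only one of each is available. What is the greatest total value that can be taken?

$178

Check high-value combinations within 30 m³:
- A+B+D+E: volume 7+10+5+7=29, value 43+40+50+45=178
- A+C+D+E: volume 7+10+5+7=29, value 43+13+50+45=151
- A+D+E: volume 7+5+7=19, value 43+50+45=138
Best: $178.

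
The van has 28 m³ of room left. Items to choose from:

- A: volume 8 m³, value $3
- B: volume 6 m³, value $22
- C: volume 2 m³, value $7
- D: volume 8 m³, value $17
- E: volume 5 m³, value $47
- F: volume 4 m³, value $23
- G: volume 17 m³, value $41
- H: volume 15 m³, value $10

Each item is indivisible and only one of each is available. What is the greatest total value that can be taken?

This is a 0/1 knapsack; check combinations near the capacity.
- C+E+F+G: volume 2+5+4+17=28, value 7+47+23+41=118
- B+C+D+E+F: volume 6+2+8+5+4=25, value 22+7+17+47+23=116
- E+F+G: volume 5+4+17=26, value 47+23+41=111
Best: $118.

$118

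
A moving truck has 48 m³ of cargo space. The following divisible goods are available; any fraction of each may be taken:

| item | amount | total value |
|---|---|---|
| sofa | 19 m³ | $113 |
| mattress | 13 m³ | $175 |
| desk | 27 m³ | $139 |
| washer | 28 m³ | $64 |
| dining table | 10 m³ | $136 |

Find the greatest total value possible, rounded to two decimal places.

454.89

Take in order of value per unit:
- dining table (136/10 per unit): all 10 → value 136, running total 136.00
- mattress (175/13 per unit): all 13 → value 175, running total 311.00
- sofa (113/19 per unit): all 19 → value 113, running total 424.00
- desk (139/27 per unit): 6 of 27 → value 6×139/27 = 30.8889, running total 454.89
Total 454.89.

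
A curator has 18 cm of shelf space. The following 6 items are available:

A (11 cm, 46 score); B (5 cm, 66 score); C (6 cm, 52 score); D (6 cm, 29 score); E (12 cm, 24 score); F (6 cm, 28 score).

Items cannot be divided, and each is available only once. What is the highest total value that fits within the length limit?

Check high-value combinations within 18 cm:
- B+C+D: length 5+6+6=17, value 66+52+29=147
- B+C+F: length 5+6+6=17, value 66+52+28=146
- B+D+F: length 5+6+6=17, value 66+29+28=123
- B+C: length 5+6=11, value 66+52=118
Best: 147 score.

147 score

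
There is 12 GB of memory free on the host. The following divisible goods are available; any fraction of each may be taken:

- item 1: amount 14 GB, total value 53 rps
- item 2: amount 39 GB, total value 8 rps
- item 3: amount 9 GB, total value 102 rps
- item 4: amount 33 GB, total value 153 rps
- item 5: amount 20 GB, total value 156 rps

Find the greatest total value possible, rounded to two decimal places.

125.40

Take in order of value per unit:
- item 3 (102/9 per unit): all 9 → value 102, running total 102.00
- item 5 (156/20 per unit): 3 of 20 → value 3×156/20 = 23.4000, running total 125.40
Total 125.40.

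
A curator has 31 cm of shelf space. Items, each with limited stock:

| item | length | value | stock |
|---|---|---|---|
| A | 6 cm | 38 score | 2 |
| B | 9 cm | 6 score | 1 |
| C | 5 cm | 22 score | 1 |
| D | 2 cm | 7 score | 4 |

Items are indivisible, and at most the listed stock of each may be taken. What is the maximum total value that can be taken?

Top feasible selections:
- 2×A + 1×C + 4×D: length 25, value 126
- 2×A + 1×C + 3×D: length 23, value 119
Best: 126 score.

126 score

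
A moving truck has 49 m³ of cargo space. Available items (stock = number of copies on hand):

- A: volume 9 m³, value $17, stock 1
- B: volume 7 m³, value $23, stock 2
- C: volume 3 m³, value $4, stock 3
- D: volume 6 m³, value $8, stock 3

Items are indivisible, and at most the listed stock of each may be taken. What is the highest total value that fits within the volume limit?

Top feasible selections:
- 1×A + 2×B + 2×C + 3×D: volume 47, value 95
- 1×A + 2×B + 1×C + 3×D: volume 44, value 91
- 1×A + 2×B + 3×C + 2×D: volume 44, value 91
- 1×A + 2×B + 3×D: volume 41, value 87
Best: $95.

$95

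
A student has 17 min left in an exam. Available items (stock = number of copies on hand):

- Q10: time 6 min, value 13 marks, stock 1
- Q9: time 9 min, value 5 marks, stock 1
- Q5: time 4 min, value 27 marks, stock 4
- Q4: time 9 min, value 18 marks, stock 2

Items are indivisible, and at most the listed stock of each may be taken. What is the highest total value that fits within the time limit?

108 marks

Best selections within time 17 and stock limits:
- 4×Q5: time 16, value 108
- 3×Q5: time 12, value 81
- 2×Q5 + 1×Q4: time 17, value 72
- 1×Q10 + 2×Q5: time 14, value 67
Best: 108 marks.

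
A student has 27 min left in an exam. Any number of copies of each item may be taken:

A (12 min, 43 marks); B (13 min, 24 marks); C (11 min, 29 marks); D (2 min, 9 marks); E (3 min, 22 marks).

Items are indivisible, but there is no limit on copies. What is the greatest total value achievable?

Best value-per-unit is E at 22/3, and filling with it alone uses time 9×3=27. No mix of the others beats 9×22 = 198.

198 marks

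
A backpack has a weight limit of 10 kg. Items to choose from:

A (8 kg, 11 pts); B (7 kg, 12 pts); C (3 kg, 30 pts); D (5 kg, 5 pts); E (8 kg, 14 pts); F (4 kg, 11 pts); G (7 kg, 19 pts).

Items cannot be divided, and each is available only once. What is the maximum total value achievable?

49 pts

Check high-value combinations within 10 kg:
- C+G: weight 3+7=10, value 30+19=49
- B+C: weight 7+3=10, value 12+30=42
- C+F: weight 3+4=7, value 30+11=41
- C+D: weight 3+5=8, value 30+5=35
Best: 49 pts.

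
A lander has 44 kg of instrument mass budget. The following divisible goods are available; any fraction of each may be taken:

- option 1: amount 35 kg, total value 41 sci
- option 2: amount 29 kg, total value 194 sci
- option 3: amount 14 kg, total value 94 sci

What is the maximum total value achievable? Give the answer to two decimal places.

Take in order of value per unit:
- option 3 (94/14 per unit): all 14 → value 94, running total 94.00
- option 2 (194/29 per unit): all 29 → value 194, running total 288.00
- option 1 (41/35 per unit): 1 of 35 → value 1×41/35 = 1.1714, running total 289.17
Total 289.17.

289.17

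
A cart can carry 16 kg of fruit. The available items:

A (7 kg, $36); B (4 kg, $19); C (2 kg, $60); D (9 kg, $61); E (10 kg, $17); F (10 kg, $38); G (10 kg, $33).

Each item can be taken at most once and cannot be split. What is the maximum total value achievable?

$140

Check high-value combinations within 16 kg:
- B+C+D: weight 4+2+9=15, value 19+60+61=140
- C+D: weight 2+9=11, value 60+61=121
- B+C+F: weight 4+2+10=16, value 19+60+38=117
- A+B+C: weight 7+4+2=13, value 36+19+60=115
- B+C+G: weight 4+2+10=16, value 19+60+33=112
Best: $140.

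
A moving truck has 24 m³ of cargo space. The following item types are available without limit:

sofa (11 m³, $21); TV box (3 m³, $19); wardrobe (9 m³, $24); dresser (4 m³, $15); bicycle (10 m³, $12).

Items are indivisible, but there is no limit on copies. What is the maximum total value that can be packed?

$152

Best value-per-unit is TV box at 19/3, and filling with it alone uses volume 8×3=24. No mix of the others beats 8×19 = 152.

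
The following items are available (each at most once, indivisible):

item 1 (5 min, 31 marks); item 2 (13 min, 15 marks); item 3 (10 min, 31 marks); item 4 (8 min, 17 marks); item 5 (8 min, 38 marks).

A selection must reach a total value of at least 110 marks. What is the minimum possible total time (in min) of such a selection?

31

Subsets with value ≥ 110, sorted by total time:
- item 1+item 3+item 4+item 5: time 31, value 117
- item 1+item 2+item 3+item 5: time 36, value 115
- item 1+item 2+item 3+item 4+item 5: time 44, value 132
Minimum time: 31 min.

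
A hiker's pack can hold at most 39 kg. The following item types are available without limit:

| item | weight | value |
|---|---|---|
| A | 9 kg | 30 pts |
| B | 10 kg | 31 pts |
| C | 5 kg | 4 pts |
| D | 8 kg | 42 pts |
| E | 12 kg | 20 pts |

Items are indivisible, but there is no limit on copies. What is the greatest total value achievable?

Best value-per-unit is D at 42/8; filling with it alone gives 4×42 = 168.
Optimal mix: 1×C + 4×D → weight 37, value 172.

172 pts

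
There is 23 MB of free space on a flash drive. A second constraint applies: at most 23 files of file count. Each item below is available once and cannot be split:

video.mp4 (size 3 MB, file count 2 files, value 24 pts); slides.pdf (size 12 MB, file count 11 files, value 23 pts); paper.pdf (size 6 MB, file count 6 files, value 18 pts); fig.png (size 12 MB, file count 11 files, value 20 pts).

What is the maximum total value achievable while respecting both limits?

Feasible sets respecting both limits:
- video.mp4+slides.pdf+paper.pdf: size 21, file count 19, value 65
- video.mp4+paper.pdf+fig.png: size 21, file count 19, value 62
- video.mp4+slides.pdf: size 15, file count 13, value 47
Best: 65 pts.

65 pts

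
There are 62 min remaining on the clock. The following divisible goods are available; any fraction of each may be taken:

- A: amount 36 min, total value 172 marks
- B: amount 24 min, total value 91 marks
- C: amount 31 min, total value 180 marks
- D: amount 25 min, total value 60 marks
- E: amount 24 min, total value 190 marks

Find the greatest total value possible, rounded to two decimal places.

Take in order of value per unit:
- E (190/24 per unit): all 24 → value 190, running total 190.00
- C (180/31 per unit): all 31 → value 180, running total 370.00
- A (172/36 per unit): 7 of 36 → value 7×172/36 = 33.4444, running total 403.44
Total 403.44.

403.44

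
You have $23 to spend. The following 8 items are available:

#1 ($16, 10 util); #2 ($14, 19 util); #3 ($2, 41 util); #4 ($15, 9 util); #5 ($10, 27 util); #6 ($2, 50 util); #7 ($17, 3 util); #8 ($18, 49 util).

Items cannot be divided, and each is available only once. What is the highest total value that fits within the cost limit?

Check high-value combinations within $23:
- #3+#6+#8: cost 2+2+18=22, value 41+50+49=140
- #3+#5+#6: cost 2+10+2=14, value 41+27+50=118
- #2+#3+#6: cost 14+2+2=18, value 19+41+50=110
- #1+#3+#6: cost 16+2+2=20, value 10+41+50=101
- #3+#4+#6: cost 2+15+2=19, value 41+9+50=100
Best: 140 util.

140 util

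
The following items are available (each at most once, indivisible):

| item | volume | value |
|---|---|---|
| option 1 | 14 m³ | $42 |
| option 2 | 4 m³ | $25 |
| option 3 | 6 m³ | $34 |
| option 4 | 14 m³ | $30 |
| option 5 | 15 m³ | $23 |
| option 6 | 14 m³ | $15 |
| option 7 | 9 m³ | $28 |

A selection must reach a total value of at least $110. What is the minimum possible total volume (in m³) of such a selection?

Subsets with value ≥ 110, sorted by total volume:
- option 1+option 2+option 3+option 7: volume 33, value 129
- option 2+option 3+option 4+option 7: volume 33, value 117
- option 2+option 3+option 5+option 7: volume 34, value 110
- option 1+option 2+option 3+option 4: volume 38, value 131
Minimum volume: 33 m³.

33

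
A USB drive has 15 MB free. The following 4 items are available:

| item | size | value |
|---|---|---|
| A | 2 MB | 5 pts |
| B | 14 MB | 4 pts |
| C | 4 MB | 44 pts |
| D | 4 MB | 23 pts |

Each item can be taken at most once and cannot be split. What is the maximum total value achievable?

Check high-value combinations within 15 MB:
- A+C+D: size 2+4+4=10, value 5+44+23=72
- C+D: size 4+4=8, value 44+23=67
- A+C: size 2+4=6, value 5+44=49
- C: size 4, value 44
- A+D: size 2+4=6, value 5+23=28
Best: 72 pts.

72 pts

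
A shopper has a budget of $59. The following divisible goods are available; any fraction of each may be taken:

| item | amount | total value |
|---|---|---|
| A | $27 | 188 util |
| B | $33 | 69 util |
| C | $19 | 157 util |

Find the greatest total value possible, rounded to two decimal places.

372.18

Take in order of value per unit:
- C (157/19 per unit): all 19 → value 157, running total 157.00
- A (188/27 per unit): all 27 → value 188, running total 345.00
- B (69/33 per unit): 13 of 33 → value 13×69/33 = 27.1818, running total 372.18
Total 372.18.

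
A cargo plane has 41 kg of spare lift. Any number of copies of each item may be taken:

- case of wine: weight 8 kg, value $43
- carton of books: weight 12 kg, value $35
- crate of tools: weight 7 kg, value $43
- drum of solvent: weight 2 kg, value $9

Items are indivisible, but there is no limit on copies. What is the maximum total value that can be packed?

$242

Best value-per-unit is crate of tools at 43/7; filling with it alone gives 5×43 = 215.
Optimal mix: 5×crate of tools + 3×drum of solvent → weight 41, value 242.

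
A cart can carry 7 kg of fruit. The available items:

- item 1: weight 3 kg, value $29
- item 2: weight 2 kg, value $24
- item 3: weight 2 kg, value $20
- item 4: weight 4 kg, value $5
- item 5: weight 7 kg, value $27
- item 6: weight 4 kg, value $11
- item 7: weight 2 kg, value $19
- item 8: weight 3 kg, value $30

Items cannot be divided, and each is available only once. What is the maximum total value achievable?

Check high-value combinations within 7 kg:
- item 2+item 3+item 8: weight 2+2+3=7, value 24+20+30=74
- item 1+item 2+item 3: weight 3+2+2=7, value 29+24+20=73
- item 2+item 7+item 8: weight 2+2+3=7, value 24+19+30=73
- item 1+item 2+item 7: weight 3+2+2=7, value 29+24+19=72
- item 3+item 7+item 8: weight 2+2+3=7, value 20+19+30=69
Best: $74.

$74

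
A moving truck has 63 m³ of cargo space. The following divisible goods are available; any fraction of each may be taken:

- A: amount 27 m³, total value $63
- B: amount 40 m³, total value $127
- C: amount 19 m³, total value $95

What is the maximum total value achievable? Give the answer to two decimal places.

Take in order of value per unit:
- C (95/19 per unit): all 19 → value 95, running total 95.00
- B (127/40 per unit): all 40 → value 127, running total 222.00
- A (63/27 per unit): 4 of 27 → value 4×63/27 = 9.3333, running total 231.33
Total 231.33.

231.33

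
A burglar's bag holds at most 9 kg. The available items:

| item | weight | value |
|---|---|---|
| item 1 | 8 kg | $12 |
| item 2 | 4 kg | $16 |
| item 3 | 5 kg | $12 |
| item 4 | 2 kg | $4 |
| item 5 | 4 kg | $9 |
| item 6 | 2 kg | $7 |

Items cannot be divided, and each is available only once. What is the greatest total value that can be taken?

Check high-value combinations within 9 kg:
- item 2+item 3: weight 4+5=9, value 16+12=28
- item 2+item 4+item 6: weight 4+2+2=8, value 16+4+7=27
- item 2+item 5: weight 4+4=8, value 16+9=25
Best: $28.

$28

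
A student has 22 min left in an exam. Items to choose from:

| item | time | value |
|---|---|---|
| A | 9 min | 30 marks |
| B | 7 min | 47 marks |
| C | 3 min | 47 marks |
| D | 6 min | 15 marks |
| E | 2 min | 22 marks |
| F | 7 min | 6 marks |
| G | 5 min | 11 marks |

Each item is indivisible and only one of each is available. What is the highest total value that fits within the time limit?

Check high-value combinations within 22 min:
- A+B+C+E: time 9+7+3+2=21, value 30+47+47+22=146
- B+C+D+E: time 7+3+6+2=18, value 47+47+15+22=131
- B+C+E+G: time 7+3+2+5=17, value 47+47+22+11=127
- A+B+C: time 9+7+3=19, value 30+47+47=124
- B+C+E+F: time 7+3+2+7=19, value 47+47+22+6=122
Best: 146 marks.

146 marks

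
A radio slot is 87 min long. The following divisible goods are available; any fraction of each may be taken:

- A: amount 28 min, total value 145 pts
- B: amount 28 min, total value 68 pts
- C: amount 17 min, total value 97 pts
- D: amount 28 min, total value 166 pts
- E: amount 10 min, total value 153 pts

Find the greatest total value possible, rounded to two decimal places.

Take in order of value per unit:
- E (153/10 per unit): all 10 → value 153, running total 153.00
- D (166/28 per unit): all 28 → value 166, running total 319.00
- C (97/17 per unit): all 17 → value 97, running total 416.00
- A (145/28 per unit): all 28 → value 145, running total 561.00
- B (68/28 per unit): 4 of 28 → value 4×68/28 = 9.7143, running total 570.71
Total 570.71.

570.71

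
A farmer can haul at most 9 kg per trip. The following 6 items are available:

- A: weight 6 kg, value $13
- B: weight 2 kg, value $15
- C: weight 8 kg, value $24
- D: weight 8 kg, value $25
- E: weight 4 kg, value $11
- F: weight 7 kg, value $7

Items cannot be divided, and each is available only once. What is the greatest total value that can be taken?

This is a 0/1 knapsack; check combinations near the capacity.
- A+B: weight 6+2=8, value 13+15=28
- B+E: weight 2+4=6, value 15+11=26
- D: weight 8, value 25
- C: weight 8, value 24
Best: $28.

$28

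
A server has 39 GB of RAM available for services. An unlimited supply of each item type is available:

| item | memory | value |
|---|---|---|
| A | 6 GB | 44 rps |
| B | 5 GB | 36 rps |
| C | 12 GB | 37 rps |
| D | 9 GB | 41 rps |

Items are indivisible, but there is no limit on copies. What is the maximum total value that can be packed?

284 rps

Best value-per-unit is A at 44/6; filling with it alone gives 6×44 = 264.
Optimal mix: 4×A + 3×B → memory 39, value 284.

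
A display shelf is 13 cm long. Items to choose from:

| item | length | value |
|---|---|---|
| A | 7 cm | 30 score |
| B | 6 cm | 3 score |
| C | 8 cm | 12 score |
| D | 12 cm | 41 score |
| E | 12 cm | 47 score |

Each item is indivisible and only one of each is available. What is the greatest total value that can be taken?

47 score

Check high-value combinations within 13 cm:
- E: length 12, value 47
- D: length 12, value 41
- A+B: length 7+6=13, value 30+3=33
- A: length 7, value 30
- C: length 8, value 12
Best: 47 score.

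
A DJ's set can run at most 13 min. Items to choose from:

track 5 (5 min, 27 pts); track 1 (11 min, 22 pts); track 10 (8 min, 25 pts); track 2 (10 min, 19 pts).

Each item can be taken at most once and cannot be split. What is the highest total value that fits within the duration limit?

52 pts

Check high-value combinations within 13 min:
- track 5+track 10: duration 5+8=13, value 27+25=52
- track 5: duration 5, value 27
- track 10: duration 8, value 25
Best: 52 pts.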